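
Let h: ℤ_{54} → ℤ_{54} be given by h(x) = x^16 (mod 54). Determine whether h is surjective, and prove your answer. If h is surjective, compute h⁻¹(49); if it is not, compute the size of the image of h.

20

h(0) = 0^16 = 0.
h(6): Repeated squaring mod 54: 6^1 ≡ 6, 6^2 ≡ 6² = 36, 6^4 ≡ 36² = 1296 ≡ 0, 6^8 ≡ 0² = 0, 6^16 ≡ 0² = 0. So 6^16 ≡ 0 (mod 54).
So h(0) = h(6) = 0 while 0 ≠ 6, so h is not injective.
A non-injective map from the 54-element set ℤ_{54} to itself takes at most 53 distinct values, so it cannot be surjective. Hence h is not surjective.
Since h is not surjective, we determine |image(h)|. Computing x^16 mod 54 for each x (by repeated squaring, reducing mod 54 at every step), the values h(0), h(1), …, h(53) are: 0, 1, 34, 27, 22, 13, 0, 43, 46, 27, 10, 25, 0, 31, 4, 27, 52, 37, 0, 19, 16, 27, 40, 49, 0, 7, 28, 27, 28, 7, 0, 49, 40, 27, 16, 19, 0, 37, 52, 27, 4, 31, 0, 25, 10, 27, 46, 43, 0, 13, 22, 27, 34, 1.
The distinct values are {0, 1, 4, 7, 10, 13, 16, 19, 22, 25, 27, 28, 31, 34, 37, 40, 43, 46, 49, 52}; there are 20 of them.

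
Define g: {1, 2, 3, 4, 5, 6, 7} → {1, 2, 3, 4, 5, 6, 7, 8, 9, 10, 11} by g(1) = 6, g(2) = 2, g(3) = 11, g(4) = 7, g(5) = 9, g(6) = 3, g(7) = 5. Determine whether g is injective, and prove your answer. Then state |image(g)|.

The values g(1), …, g(7) are 6, 2, 11, 7, 9, 3, 5 — all distinct.
So g(x_1) = g(x_2) only when x_1 = x_2, and g is injective.
The image of g is {2, 3, 5, 6, 7, 9, 11}, which has 7 elements.

7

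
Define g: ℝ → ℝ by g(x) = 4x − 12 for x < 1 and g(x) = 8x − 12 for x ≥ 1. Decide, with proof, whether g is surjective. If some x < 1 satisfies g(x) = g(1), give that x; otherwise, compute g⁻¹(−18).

Both pieces are strictly increasing (slopes 4 and 8), so each is injective on its own interval.
The left piece maps (−∞, 1) onto (−∞, −8); the right piece maps [1, ∞) onto [−4, ∞).
The union (−∞, −8) ∪ [−4, ∞) omits the interval between −8 and −4; in particular −8 has no preimage. So g is not surjective.
Because the two images are disjoint, no x < 1 has g(x) = g(1), so we compute g⁻¹(−18): −18 lies in (−∞, −8), so solve 4x − 12 = −18: x = (−18 + 12)/4 = −3/2.

-3/2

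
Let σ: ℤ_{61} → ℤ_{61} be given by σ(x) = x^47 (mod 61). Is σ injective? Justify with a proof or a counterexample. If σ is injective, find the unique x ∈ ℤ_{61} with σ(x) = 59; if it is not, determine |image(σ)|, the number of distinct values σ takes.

51

Since 61 is prime, the nonzero elements of ℤ_{61} form a cyclic group of order 60.
As gcd(47, 60) = 1, raising to the 47th power is a bijection on this group: if x_1^47 ≡ x_2^47 then (x_1x_2^{−1})^47 = 1, and the only element of order dividing gcd(47, 60) = 1 is 1, so x_1 = x_2.
With σ(0) = 0 this makes σ injective on all of ℤ_{61}, hence bijective (finite equal-size domain and codomain). In particular σ is injective.
Since σ is injective, we find the preimage of 59. The inverse of x ↦ x^47 on (ℤ_{61})^× is x ↦ x^23, because 47·23 = 1081 = 18·60 + 1 ≡ 1 (mod 60) and x^{60} = 1 for x ≠ 0 (Fermat). So σ⁻¹(59) = 59^23 mod 61.
Repeated squaring mod 61: 59^1 ≡ 59, 59^2 ≡ 59² = 3481 ≡ 4, 59^4 ≡ 4² = 16, 59^8 ≡ 16² = 256 ≡ 12, 59^16 ≡ 12² = 144 ≡ 22. Since 23 = 16 + 4 + 2 + 1, 59^23 ≡ 22·16·4·59: 22·16 = 352 ≡ 47, then 47·4 = 188 ≡ 5, then 5·59 = 295 ≡ 51. So 59^23 ≡ 51 (mod 61).
Hence σ⁻¹(59) = 51.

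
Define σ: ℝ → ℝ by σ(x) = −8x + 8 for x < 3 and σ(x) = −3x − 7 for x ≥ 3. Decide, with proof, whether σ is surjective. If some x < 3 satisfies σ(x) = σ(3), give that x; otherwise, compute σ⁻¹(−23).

16/3

Both pieces are strictly decreasing (slopes −8 and −3), so each is injective on its own interval.
The left piece maps (−∞, 3) onto (−16, ∞); the right piece maps [3, ∞) onto (−∞, −16].
These images together cover ℝ, so σ is surjective.
Because the two images are disjoint, no x < 3 has σ(x) = σ(3), so we compute σ⁻¹(−23): −23 lies in (−∞, −16], so solve −3x − 7 = −23: x = (−23 + 7)/(−3) = 16/3.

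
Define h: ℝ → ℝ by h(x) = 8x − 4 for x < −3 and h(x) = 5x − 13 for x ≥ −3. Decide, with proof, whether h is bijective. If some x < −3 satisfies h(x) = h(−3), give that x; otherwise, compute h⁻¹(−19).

Both pieces are strictly increasing (slopes 8 and 5), so each is injective on its own interval.
The left piece maps (−∞, −3) onto (−∞, −28); the right piece maps [−3, ∞) onto [−28, ∞).
Since −28 = −28, the images partition ℝ: h is injective and surjective, hence bijective.
Because the two images are disjoint, no x < −3 has h(x) = h(−3), so we compute h⁻¹(−19): −19 lies in [−28, ∞), so solve 5x − 13 = −19: x = (−19 + 13)/5 = −6/5.

-6/5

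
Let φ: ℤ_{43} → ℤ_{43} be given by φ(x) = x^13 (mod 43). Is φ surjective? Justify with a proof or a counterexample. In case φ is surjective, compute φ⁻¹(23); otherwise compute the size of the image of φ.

24

Since 43 is prime, the nonzero elements of ℤ_{43} form a cyclic group of order 42.
As gcd(13, 42) = 1, raising to the 13th power is a bijection on this group: if s^13 ≡ t^13 then (st^{−1})^13 = 1, and the only element of order dividing gcd(13, 42) = 1 is 1, so s = t.
With φ(0) = 0 this makes φ injective on all of ℤ_{43}, hence bijective (finite equal-size domain and codomain). In particular φ is surjective.
Since φ is surjective, we find the preimage of 23. The inverse of x ↦ x^13 on (ℤ_{43})^× is x ↦ x^13, because 13·13 = 169 = 4·42 + 1 ≡ 1 (mod 42) and x^{42} = 1 for x ≠ 0 (Fermat). So φ⁻¹(23) = 23^13 mod 43.
Repeated squaring mod 43: 23^1 ≡ 23, 23^2 ≡ 23² = 529 ≡ 13, 23^4 ≡ 13² = 169 ≡ 40, 23^8 ≡ 40² = 1600 ≡ 9. Since 13 = 8 + 4 + 1, 23^13 ≡ 9·40·23: 9·40 = 360 ≡ 16, then 16·23 = 368 ≡ 24. So 23^13 ≡ 24 (mod 43).
Hence φ⁻¹(23) = 24.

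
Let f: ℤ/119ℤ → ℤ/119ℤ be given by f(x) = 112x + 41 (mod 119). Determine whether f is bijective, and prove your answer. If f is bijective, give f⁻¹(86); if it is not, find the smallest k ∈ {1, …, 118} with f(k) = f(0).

We have gcd(112, 119) = 7 > 1. Taking x_1 = 0 and x_2 = 17: f(0) = 41 and f(17) = 112·17 + 41 = 1945 ≡ 41 (mod 119).
So f(0) = f(17) while 0 ≠ 17, hence f is not injective, hence not bijective.
Since f is not bijective, we find the least positive k with f(k) = f(0): this means 112k ≡ 0 (mod 119), i.e. 119 ∣ 112k. Since gcd(112, 119) = 7, dividing through by 7 this holds exactly when 17 ∣ 16k, and as gcd(16, 17) = 1, exactly when 17 ∣ k.
The smallest positive such k is 17.

17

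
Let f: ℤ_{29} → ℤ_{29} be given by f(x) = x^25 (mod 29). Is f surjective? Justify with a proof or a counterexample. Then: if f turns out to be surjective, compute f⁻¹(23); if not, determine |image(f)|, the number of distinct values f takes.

Since 29 is prime, the nonzero elements of ℤ_{29} form a cyclic group of order 28.
As gcd(25, 28) = 1, raising to the 25th power is a bijection on this group: if x_1^25 ≡ x_2^25 then (x_1x_2^{−1})^25 = 1, and the only element of order dividing gcd(25, 28) = 1 is 1, so x_1 = x_2.
With f(0) = 0 this makes f injective on all of ℤ_{29}, hence bijective (finite equal-size domain and codomain). In particular f is surjective.
Since f is surjective, we find the preimage of 23. The inverse of x ↦ x^25 on (ℤ_{29})^× is x ↦ x^9, because 25·9 = 225 = 8·28 + 1 ≡ 1 (mod 28) and x^{28} = 1 for x ≠ 0 (Fermat). So f⁻¹(23) = 23^9 mod 29.
Repeated squaring mod 29: 23^1 ≡ 23, 23^2 ≡ 23² = 529 ≡ 7, 23^4 ≡ 7² = 49 ≡ 20, 23^8 ≡ 20² = 400 ≡ 23. Since 9 = 8 + 1, 23^9 ≡ 23·23: 23·23 = 529 ≡ 7. So 23^9 ≡ 7 (mod 29).
Hence f⁻¹(23) = 7.

7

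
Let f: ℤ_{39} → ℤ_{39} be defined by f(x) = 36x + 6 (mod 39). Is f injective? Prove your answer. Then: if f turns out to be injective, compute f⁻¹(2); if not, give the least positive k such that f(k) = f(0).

13

Recall: f is injective if f(u) = f(v) implies u = v.
We have gcd(36, 39) = 3 > 1. Taking u = 0 and v = 13: f(0) = 6 and f(13) = 36·13 + 6 = 474 ≡ 6 (mod 39).
So f(0) = f(13) while 0 ≠ 13, hence f is not injective.
Since f is not injective, we find the least positive k with f(k) = f(0): this means 36k ≡ 0 (mod 39), i.e. 39 ∣ 36k. Since gcd(36, 39) = 3, dividing through by 3 this holds exactly when 13 ∣ 12k, and as gcd(12, 13) = 1, exactly when 13 ∣ k.
The smallest positive such k is 13.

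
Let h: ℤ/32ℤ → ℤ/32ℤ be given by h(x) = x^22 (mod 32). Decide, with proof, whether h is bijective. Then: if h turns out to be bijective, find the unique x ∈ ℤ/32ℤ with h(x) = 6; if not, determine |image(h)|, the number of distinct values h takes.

5

h(0) = 0^22 = 0.
h(2): Repeated squaring mod 32: 2^1 ≡ 2, 2^2 ≡ 2² = 4, 2^4 ≡ 4² = 16, 2^8 ≡ 16² = 256 ≡ 0, 2^16 ≡ 0² = 0. Since 22 = 16 + 4 + 2, 2^22 ≡ 0·16·4: 0·16 = 0, then 0·4 = 0. So 2^22 ≡ 0 (mod 32).
So h(0) = h(2) = 0 while 0 ≠ 2, so h is not injective, hence not bijective.
Since h is not bijective, we determine |image(h)|. Computing x^22 mod 32 for each x (by repeated squaring, reducing mod 32 at every step), the values h(0), h(1), …, h(31) are: 0, 1, 0, 25, 0, 9, 0, 17, 0, 17, 0, 9, 0, 25, 0, 1, 0, 1, 0, 25, 0, 9, 0, 17, 0, 17, 0, 9, 0, 25, 0, 1.
The distinct values are {0, 1, 9, 17, 25}; there are 5 of them.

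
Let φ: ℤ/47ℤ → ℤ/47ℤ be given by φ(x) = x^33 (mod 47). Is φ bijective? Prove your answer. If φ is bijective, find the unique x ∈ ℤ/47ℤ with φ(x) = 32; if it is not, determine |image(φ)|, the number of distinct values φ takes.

Since 47 is prime, the nonzero elements of ℤ/47ℤ form a cyclic group of order 46.
As gcd(33, 46) = 1, raising to the 33rd power is a bijection on this group: if s^33 ≡ t^33 then (st^{−1})^33 = 1, and the only element of order dividing gcd(33, 46) = 1 is 1, so s = t.
With φ(0) = 0 this makes φ injective on all of ℤ/47ℤ, hence bijective (finite equal-size domain and codomain). In particular φ is bijective.
Since φ is bijective, we find the preimage of 32. The inverse of x ↦ x^33 on (ℤ/47ℤ)^× is x ↦ x^7, because 33·7 = 231 = 5·46 + 1 ≡ 1 (mod 46) and x^{46} = 1 for x ≠ 0 (Fermat). So φ⁻¹(32) = 32^7 mod 47.
Repeated squaring mod 47: 32^1 ≡ 32, 32^2 ≡ 32² = 1024 ≡ 37, 32^4 ≡ 37² = 1369 ≡ 6. Since 7 = 4 + 2 + 1, 32^7 ≡ 6·37·32: 6·37 = 222 ≡ 34, then 34·32 = 1088 ≡ 7. So 32^7 ≡ 7 (mod 47).
Hence φ⁻¹(32) = 7.

7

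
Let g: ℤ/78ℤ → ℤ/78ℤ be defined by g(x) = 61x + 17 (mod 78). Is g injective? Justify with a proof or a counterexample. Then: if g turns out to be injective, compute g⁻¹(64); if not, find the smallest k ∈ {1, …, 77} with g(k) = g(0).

Recall: g is injective when g(u) = g(v) forces u = v.
If g(u) = g(v), then 61u ≡ 61v (mod 78). Because gcd(61, 78) = 1, we may cancel 61 to get u ≡ v (mod 78).
Thus g is injective.
We now compute 61⁻¹ mod 78 explicitly. Euclid's algorithm: 78 = 1·61 + 17, 61 = 3·17 + 10, 17 = 1·10 + 7, 10 = 1·7 + 3, 7 = 2·3 + 1; back-substituting gives 1 = 55·61 − 43·78, so 61⁻¹ ≡ 55 (mod 78).
Since g is injective, we compute g⁻¹(64): solve 61x + 17 ≡ 64 (mod 78), i.e. 61x ≡ 47 (mod 78).
Multiplying by 61⁻¹ = 55 gives x ≡ 55·47 = 2585 = 33·78 + 11 ≡ 11 (mod 78).
Check: g(11) = 61·11 + 17 = 688 = 8·78 + 64 ≡ 64 (mod 78).

11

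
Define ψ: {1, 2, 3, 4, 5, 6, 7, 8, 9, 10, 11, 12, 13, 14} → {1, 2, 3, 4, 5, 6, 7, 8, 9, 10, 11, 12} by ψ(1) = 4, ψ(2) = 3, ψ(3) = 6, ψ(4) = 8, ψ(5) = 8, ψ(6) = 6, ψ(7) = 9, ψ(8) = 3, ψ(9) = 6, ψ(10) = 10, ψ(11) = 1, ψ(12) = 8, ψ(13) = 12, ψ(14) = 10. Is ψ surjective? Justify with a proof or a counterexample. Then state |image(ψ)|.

No element maps to 2, so ψ is not surjective.
The image of ψ is {1, 3, 4, 6, 8, 9, 10, 12}, which has 8 elements.

8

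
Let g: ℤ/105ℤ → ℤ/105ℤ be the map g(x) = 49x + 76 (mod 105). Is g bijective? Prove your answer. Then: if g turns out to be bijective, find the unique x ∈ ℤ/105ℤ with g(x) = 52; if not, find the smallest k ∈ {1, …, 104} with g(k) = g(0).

Recall: g is injective if g(a) = g(b) implies a = b.
We have gcd(49, 105) = 7 > 1. Taking a = 0 and b = 15: g(0) = 76 and g(15) = 49·15 + 76 = 811 ≡ 76 (mod 105).
So g(0) = g(15) while 0 ≠ 15, so g is not injective, hence not bijective.
Since g is not bijective, we find the least positive k with g(k) = g(0): this means 49k ≡ 0 (mod 105), i.e. 105 ∣ 49k. Since gcd(49, 105) = 7, dividing through by 7 this holds exactly when 15 ∣ 7k, and as gcd(7, 15) = 1, exactly when 15 ∣ k.
The smallest positive such k is 15.

15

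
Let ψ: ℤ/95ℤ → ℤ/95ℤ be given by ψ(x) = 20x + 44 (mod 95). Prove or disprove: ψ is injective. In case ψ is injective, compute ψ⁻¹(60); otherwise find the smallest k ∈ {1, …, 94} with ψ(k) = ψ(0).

Recall: injectivity means: for all s, t in the domain, ψ(s) = ψ(t) implies s = t.
We have gcd(20, 95) = 5 > 1. Taking s = 0 and t = 19: ψ(0) = 44 and ψ(19) = 20·19 + 44 = 424 ≡ 44 (mod 95).
So ψ(0) = ψ(19) while 0 ≠ 19, hence ψ is not injective.
Since ψ is not injective, we find the least positive k with ψ(k) = ψ(0): this means 20k ≡ 0 (mod 95), i.e. 95 ∣ 20k. Since gcd(20, 95) = 5, dividing through by 5 this holds exactly when 19 ∣ 4k, and as gcd(4, 19) = 1, exactly when 19 ∣ k.
The smallest positive such k is 19.

19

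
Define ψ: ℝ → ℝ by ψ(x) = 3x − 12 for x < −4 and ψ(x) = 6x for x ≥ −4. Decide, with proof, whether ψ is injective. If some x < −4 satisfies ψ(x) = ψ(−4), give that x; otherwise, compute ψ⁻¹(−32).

-20/3

Both pieces are strictly increasing (slopes 3 and 6), so each is injective on its own interval.
The left piece maps (−∞, −4) onto (−∞, −24); the right piece maps [−4, ∞) onto [−24, ∞).
These images are disjoint, so no value is attained by both pieces. Hence ψ is injective.
Because the two images are disjoint, no x < −4 has ψ(x) = ψ(−4), so we compute ψ⁻¹(−32): −32 lies in (−∞, −24), so solve 3x − 12 = −32: x = (−32 + 12)/3 = −20/3.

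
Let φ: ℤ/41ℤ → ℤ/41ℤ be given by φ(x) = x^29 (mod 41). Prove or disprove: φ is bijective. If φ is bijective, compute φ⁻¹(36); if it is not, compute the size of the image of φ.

33

Since 41 is prime, the nonzero elements of ℤ/41ℤ form a cyclic group of order 40.
As gcd(29, 40) = 1, raising to the 29th power is a bijection on this group: if x_1^29 ≡ x_2^29 then (x_1x_2^{−1})^29 = 1, and the only element of order dividing gcd(29, 40) = 1 is 1, so x_1 = x_2.
With φ(0) = 0 this makes φ injective on all of ℤ/41ℤ, hence bijective (finite equal-size domain and codomain). In particular φ is bijective.
Since φ is bijective, we find the preimage of 36. The inverse of x ↦ x^29 on (ℤ/41ℤ)^× is x ↦ x^29, because 29·29 = 841 = 21·40 + 1 ≡ 1 (mod 40) and x^{40} = 1 for x ≠ 0 (Fermat). So φ⁻¹(36) = 36^29 mod 41.
Repeated squaring mod 41: 36^1 ≡ 36, 36^2 ≡ 36² = 1296 ≡ 25, 36^4 ≡ 25² = 625 ≡ 10, 36^8 ≡ 10² = 100 ≡ 18, 36^16 ≡ 18² = 324 ≡ 37. Since 29 = 16 + 8 + 4 + 1, 36^29 ≡ 37·18·10·36: 37·18 = 666 ≡ 10, then 10·10 = 100 ≡ 18, then 18·36 = 648 ≡ 33. So 36^29 ≡ 33 (mod 41).
Hence φ⁻¹(36) = 33.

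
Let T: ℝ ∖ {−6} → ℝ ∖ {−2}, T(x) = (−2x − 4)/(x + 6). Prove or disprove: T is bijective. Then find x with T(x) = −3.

Suppose T(u) = T(v). Cross-multiplying: (−2u − 4)(v + 6) = (−2v − 4)(u + 6).
Expanding both sides and cancelling the symmetric terms leaves −8·(u − v) = 0. Since −8 ≠ 0, u = v. So T is injective.
For any y ≠ −2, solving y(x + 6) = −2x − 4 for x gives a well-defined x ≠ −6. So T is surjective.
Therefore T is bijective.
Solving T(x) = −3: cross-multiplying gives −2x − 4 = −3(x + 6), which rearranges to 1x = −14, so x = −14.

-14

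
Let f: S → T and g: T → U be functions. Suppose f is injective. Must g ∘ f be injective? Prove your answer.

not injective

No. Take S = T = U = {1, 2}, f = identity (injective), and g(x) = 1 for every x.
Then (g ∘ f)(1) = 1 = (g ∘ f)(2) with 1 ≠ 2, so g ∘ f is not injective.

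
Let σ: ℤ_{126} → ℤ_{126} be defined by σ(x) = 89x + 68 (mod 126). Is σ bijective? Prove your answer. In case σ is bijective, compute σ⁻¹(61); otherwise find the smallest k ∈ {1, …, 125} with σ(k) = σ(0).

7

If σ(u) = σ(v), then 89u ≡ 89v (mod 126). Because gcd(89, 126) = 1, we may cancel 89 to get u ≡ v (mod 126).
We now compute 89⁻¹ mod 126 explicitly. Euclid's algorithm: 126 = 1·89 + 37, 89 = 2·37 + 15, 37 = 2·15 + 7, 15 = 2·7 + 1; back-substituting gives 1 = 17·89 − 12·126, so 89⁻¹ ≡ 17 (mod 126).
For any y ∈ ℤ_{126}, x = 17(y − 68) mod 126 satisfies σ(x) = 89·17(y − 68) + 68 ≡ y (since 89·17 ≡ 1 mod 126). So every y has a preimage.
Thus σ is bijective.
Since σ is bijective, we find σ⁻¹(61): we need 89x ≡ 61 − 68 ≡ 119 (mod 126). Using 89⁻¹ = 17: x ≡ 17·119 = 2023 = 16·126 + 7, so x = 7.
Check: σ(7) = 89·7 + 68 = 691 = 5·126 + 61 ≡ 61 (mod 126).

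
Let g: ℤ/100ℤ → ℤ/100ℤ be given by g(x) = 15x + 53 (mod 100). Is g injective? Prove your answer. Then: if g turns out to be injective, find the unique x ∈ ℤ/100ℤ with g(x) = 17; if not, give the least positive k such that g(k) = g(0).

Recall that g is injective when g(a) = g(b) forces a = b.
We have gcd(15, 100) = 5 > 1. Taking a = 0 and b = 20: g(0) = 53 and g(20) = 15·20 + 53 = 353 ≡ 53 (mod 100).
So g(0) = g(20) while 0 ≠ 20, therefore g is not injective.
Since g is not injective, we find the least positive k with g(k) = g(0): this means 15k ≡ 0 (mod 100), i.e. 100 ∣ 15k. Since gcd(15, 100) = 5, dividing through by 5 this holds exactly when 20 ∣ 3k, and as gcd(3, 20) = 1, exactly when 20 ∣ k.
The smallest positive such k is 20.

20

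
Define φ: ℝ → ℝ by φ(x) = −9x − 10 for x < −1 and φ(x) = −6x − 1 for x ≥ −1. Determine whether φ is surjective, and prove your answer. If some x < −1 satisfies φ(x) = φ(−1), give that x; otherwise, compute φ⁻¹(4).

Both pieces are strictly decreasing (slopes −9 and −6), so each is injective on its own interval.
The left piece maps (−∞, −1) onto (−1, ∞); the right piece maps [−1, ∞) onto (−∞, 5].
The union (−1, ∞) ∪ (−∞, 5] covers ℝ, so φ is surjective.
For the follow-up: the images overlap, so an x < −1 with φ(x) = φ(−1) exists. φ(−1) = 5; solving −9x − 10 = 5 for x < −1 gives x = (5 + 10)/(−9) = −5/3.

-5/3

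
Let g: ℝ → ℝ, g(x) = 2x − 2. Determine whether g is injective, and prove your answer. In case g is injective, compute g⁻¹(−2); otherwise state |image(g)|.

Suppose g(a) = g(b). Then 2a − 2 = 2b − 2, thus 2a = 2b, therefore a = b.
Hence g is injective.
Since g is injective, we compute g⁻¹(−2) = (−2 + 2)/2 = 0.

0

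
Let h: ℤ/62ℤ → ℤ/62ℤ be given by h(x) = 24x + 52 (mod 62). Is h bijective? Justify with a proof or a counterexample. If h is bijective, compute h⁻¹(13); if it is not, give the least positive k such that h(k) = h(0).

Recall: h is injective if h(x_1) = h(x_2) implies x_1 = x_2.
We have gcd(24, 62) = 2 > 1. Taking x_1 = 0 and x_2 = 31: h(0) = 52 and h(31) = 24·31 + 52 = 796 ≡ 52 (mod 62).
So h(0) = h(31) while 0 ≠ 31, therefore h is not injective, hence not bijective.
Since h is not bijective, we find the least positive k with h(k) = h(0): this means 24k ≡ 0 (mod 62), i.e. 62 ∣ 24k. Since gcd(24, 62) = 2, dividing through by 2 this holds exactly when 31 ∣ 12k, and as gcd(12, 31) = 1, exactly when 31 ∣ k.
The smallest positive such k is 31.

31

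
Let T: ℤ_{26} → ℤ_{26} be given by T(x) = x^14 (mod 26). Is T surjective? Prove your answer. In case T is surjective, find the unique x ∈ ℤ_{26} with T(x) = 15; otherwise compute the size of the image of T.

T(12): Repeated squaring mod 26: 12^1 ≡ 12, 12^2 ≡ 12² = 144 ≡ 14, 12^4 ≡ 14² = 196 ≡ 14, 12^8 ≡ 14² = 196 ≡ 14. Since 14 = 8 + 4 + 2, 12^14 ≡ 14·14·14: 14·14 = 196 ≡ 14, then 14·14 = 196 ≡ 14. So 12^14 ≡ 14 (mod 26).
T(14): Repeated squaring mod 26: 14^1 ≡ 14, 14^2 ≡ 14² = 196 ≡ 14, 14^4 ≡ 14² = 196 ≡ 14, 14^8 ≡ 14² = 196 ≡ 14. Since 14 = 8 + 4 + 2, 14^14 ≡ 14·14·14: 14·14 = 196 ≡ 14, then 14·14 = 196 ≡ 14. So 14^14 ≡ 14 (mod 26).
So T(12) = T(14) = 14 while 12 ≠ 14, therefore T is not injective.
A non-injective map from the 26-element set ℤ_{26} to itself takes at most 25 distinct values, so it cannot be surjective. Therefore T is not surjective.
Since T is not surjective, we determine |image(T)|. Computing x^14 mod 26 for each x (by repeated squaring, reducing mod 26 at every step), the values T(0), T(1), …, T(25) are: 0, 1, 4, 9, 16, 25, 10, 23, 12, 3, 22, 17, 14, 13, 14, 17, 22, 3, 12, 23, 10, 25, 16, 9, 4, 1.
The distinct values are {0, 1, 3, 4, 9, 10, 12, 13, 14, 16, 17, 22, 23, 25}; there are 14 of them.

14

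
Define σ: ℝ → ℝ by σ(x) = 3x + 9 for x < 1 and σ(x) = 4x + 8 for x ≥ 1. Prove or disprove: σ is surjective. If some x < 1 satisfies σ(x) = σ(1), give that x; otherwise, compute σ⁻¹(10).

1/3

Both pieces are strictly increasing (slopes 3 and 4), so each is injective on its own interval.
The left piece maps (−∞, 1) onto (−∞, 12); the right piece maps [1, ∞) onto [12, ∞).
These images together cover ℝ, so σ is surjective.
Because the two images are disjoint, no x < 1 has σ(x) = σ(1), so we compute σ⁻¹(10): 10 lies in (−∞, 12), so solve 3x + 9 = 10: x = (10 − 9)/3 = 1/3.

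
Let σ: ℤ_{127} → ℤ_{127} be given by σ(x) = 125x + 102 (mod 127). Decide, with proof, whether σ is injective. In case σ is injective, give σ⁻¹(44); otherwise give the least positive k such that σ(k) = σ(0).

29

Recall: σ is injective if σ(a) = σ(b) implies a = b.
Suppose σ(a) = σ(b) in ℤ_{127}. Then 125a + 102 ≡ 125b + 102 (mod 127), so 125(a − b) ≡ 0 (mod 127).
Since gcd(125, 127) = 1, 125 is invertible modulo 127, hence a − b ≡ 0 (mod 127), i.e. a = b.
So σ is injective.
We now compute 125⁻¹ mod 127 explicitly. Euclid's algorithm: 127 = 1·125 + 2, 125 = 62·2 + 1; back-substituting gives 1 = 63·125 − 62·127, so 125⁻¹ ≡ 63 (mod 127).
Since σ is injective, we compute σ⁻¹(44): solve 125x + 102 ≡ 44 (mod 127), i.e. 125x ≡ 69 (mod 127).
Multiplying by 125⁻¹ = 63 gives x ≡ 63·69 = 4347 = 34·127 + 29 ≡ 29 (mod 127).
Check: σ(29) = 125·29 + 102 = 3727 = 29·127 + 44 ≡ 44 (mod 127).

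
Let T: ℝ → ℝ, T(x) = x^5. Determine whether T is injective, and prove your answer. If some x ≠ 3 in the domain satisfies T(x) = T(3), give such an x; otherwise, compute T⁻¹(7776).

On ℝ, x ↦ x^5 is strictly increasing (since 5 is odd), so T(x_1) = T(x_2) forces x_1 = x_2. Therefore T is injective.
Since x ↦ x^5 is strictly increasing on ℝ, it is injective there, so no x ≠ 3 in the domain has T(x) = T(3). We therefore compute T⁻¹(7776) = 7776^{1/5} = 6 (indeed 6^5 = 7776).

6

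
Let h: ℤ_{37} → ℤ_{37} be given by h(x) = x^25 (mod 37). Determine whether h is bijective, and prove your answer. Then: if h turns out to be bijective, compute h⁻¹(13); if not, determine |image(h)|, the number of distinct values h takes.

Since 37 is prime, the nonzero elements of ℤ_{37} form a cyclic group of order 36.
As gcd(25, 36) = 1, raising to the 25th power is a bijection on this group: if s^25 ≡ t^25 then (st^{−1})^25 = 1, and the only element of order dividing gcd(25, 36) = 1 is 1, so s = t.
With h(0) = 0 this makes h injective on all of ℤ_{37}, hence bijective (finite equal-size domain and codomain). In particular h is bijective.
Since h is bijective, we find the preimage of 13. The inverse of x ↦ x^25 on (ℤ_{37})^× is x ↦ x^13, because 25·13 = 325 = 9·36 + 1 ≡ 1 (mod 36) and x^{36} = 1 for x ≠ 0 (Fermat). So h⁻¹(13) = 13^13 mod 37.
Repeated squaring mod 37: 13^1 ≡ 13, 13^2 ≡ 13² = 169 ≡ 21, 13^4 ≡ 21² = 441 ≡ 34, 13^8 ≡ 34² = 1156 ≡ 9. Since 13 = 8 + 4 + 1, 13^13 ≡ 9·34·13: 9·34 = 306 ≡ 10, then 10·13 = 130 ≡ 19. So 13^13 ≡ 19 (mod 37).
Hence h⁻¹(13) = 19.

19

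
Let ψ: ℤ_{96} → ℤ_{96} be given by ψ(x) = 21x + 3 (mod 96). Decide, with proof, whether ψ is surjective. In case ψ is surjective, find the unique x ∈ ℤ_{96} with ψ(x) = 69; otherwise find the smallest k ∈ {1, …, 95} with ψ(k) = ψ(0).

32

By definition, surjectivity means every element of the codomain has a preimage under ψ.
Since gcd(21, 96) = 3, we have 21x ≡ 0 (mod 3) for all x, so ψ(x) ≡ 0 (mod 3).
But 1 ≢ 0 (mod 3), so 1 ∈ ℤ_{96} has no preimage. Thus ψ is not surjective.
Since ψ is not surjective, we find the least positive k with ψ(k) = ψ(0): this means 21k ≡ 0 (mod 96), i.e. 96 ∣ 21k. Since gcd(21, 96) = 3, dividing through by 3 this holds exactly when 32 ∣ 7k, and as gcd(7, 32) = 1, exactly when 32 ∣ k.
The smallest positive such k is 32.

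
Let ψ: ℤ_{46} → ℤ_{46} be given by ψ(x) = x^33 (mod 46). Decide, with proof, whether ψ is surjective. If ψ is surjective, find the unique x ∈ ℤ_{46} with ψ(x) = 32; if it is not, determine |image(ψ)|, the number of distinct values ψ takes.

6

ψ(1) = 1^33 = 1.
ψ(3): Repeated squaring mod 46: 3^1 ≡ 3, 3^2 ≡ 3² = 9, 3^4 ≡ 9² = 81 ≡ 35, 3^8 ≡ 35² = 1225 ≡ 29, 3^16 ≡ 29² = 841 ≡ 13, 3^32 ≡ 13² = 169 ≡ 31. Since 33 = 32 + 1, 3^33 ≡ 31·3: 31·3 = 93 ≡ 1. So 3^33 ≡ 1 (mod 46).
So ψ(1) = ψ(3) = 1 while 1 ≠ 3, hence ψ is not injective.
A non-injective map from the 46-element set ℤ_{46} to itself takes at most 45 distinct values, so it cannot be surjective. Thus ψ is not surjective.
Since ψ is not surjective, we determine |image(ψ)|. Computing x^33 mod 46 for each x (by repeated squaring, reducing mod 46 at every step), the values ψ(0), ψ(1), …, ψ(45) are: 0, 1, 24, 1, 24, 45, 24, 45, 24, 1, 22, 45, 24, 1, 22, 45, 24, 45, 24, 45, 22, 45, 22, 23, 24, 1, 24, 1, 22, 1, 22, 1, 24, 45, 22, 1, 24, 45, 22, 1, 22, 1, 22, 45, 22, 45.
The distinct values are {0, 1, 22, 23, 24, 45}; there are 6 of them.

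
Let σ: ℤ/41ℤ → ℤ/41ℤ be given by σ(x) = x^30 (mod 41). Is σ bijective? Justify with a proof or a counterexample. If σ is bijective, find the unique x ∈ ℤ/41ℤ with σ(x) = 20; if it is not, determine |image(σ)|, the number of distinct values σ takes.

σ(1) = 1^30 = 1.
σ(4): Repeated squaring mod 41: 4^1 ≡ 4, 4^2 ≡ 4² = 16, 4^4 ≡ 16² = 256 ≡ 10, 4^8 ≡ 10² = 100 ≡ 18, 4^16 ≡ 18² = 324 ≡ 37. Since 30 = 16 + 8 + 4 + 2, 4^30 ≡ 37·18·10·16: 37·18 = 666 ≡ 10, then 10·10 = 100 ≡ 18, then 18·16 = 288 ≡ 1. So 4^30 ≡ 1 (mod 41).
So σ(1) = σ(4) = 1 while 1 ≠ 4, therefore σ is not injective, hence not bijective.
Since σ is not bijective, we determine |image(σ)|. Computing x^30 mod 41 for each x (by repeated squaring, reducing mod 41 at every step), the values σ(0), σ(1), …, σ(40) are: 0, 1, 40, 32, 1, 40, 9, 32, 40, 40, 1, 32, 32, 32, 9, 9, 1, 9, 1, 9, 40, 40, 9, 1, 9, 1, 9, 9, 32, 32, 32, 1, 40, 40, 32, 9, 40, 1, 32, 40, 1.
The distinct values are {0, 1, 9, 32, 40}; there are 5 of them.

5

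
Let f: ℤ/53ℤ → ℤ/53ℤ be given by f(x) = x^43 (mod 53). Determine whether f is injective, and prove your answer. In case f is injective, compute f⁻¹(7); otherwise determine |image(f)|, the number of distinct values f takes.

Since 53 is prime, the nonzero elements of ℤ/53ℤ form a cyclic group of order 52.
As gcd(43, 52) = 1, raising to the 43rd power is a bijection on this group: if a^43 ≡ b^43 then (ab^{−1})^43 = 1, and the only element of order dividing gcd(43, 52) = 1 is 1, so a = b.
With f(0) = 0 this makes f injective on all of ℤ/53ℤ, hence bijective (finite equal-size domain and codomain). In particular f is injective.
Since f is injective, we find the preimage of 7. The inverse of x ↦ x^43 on (ℤ/53ℤ)^× is x ↦ x^23, because 43·23 = 989 = 19·52 + 1 ≡ 1 (mod 52) and x^{52} = 1 for x ≠ 0 (Fermat). So f⁻¹(7) = 7^23 mod 53.
Repeated squaring mod 53: 7^1 ≡ 7, 7^2 ≡ 7² = 49, 7^4 ≡ 49² = 2401 ≡ 16, 7^8 ≡ 16² = 256 ≡ 44, 7^16 ≡ 44² = 1936 ≡ 28. Since 23 = 16 + 4 + 2 + 1, 7^23 ≡ 28·16·49·7: 28·16 = 448 ≡ 24, then 24·49 = 1176 ≡ 10, then 10·7 = 70 ≡ 17. So 7^23 ≡ 17 (mod 53).
Hence f⁻¹(7) = 17.

17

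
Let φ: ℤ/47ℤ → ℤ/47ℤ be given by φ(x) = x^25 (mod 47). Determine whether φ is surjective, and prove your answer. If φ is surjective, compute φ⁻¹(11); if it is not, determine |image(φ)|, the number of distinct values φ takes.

Since 47 is prime, the nonzero elements of ℤ/47ℤ form a cyclic group of order 46.
As gcd(25, 46) = 1, raising to the 25th power is a bijection on this group: if s^25 ≡ t^25 then (st^{−1})^25 = 1, and the only element of order dividing gcd(25, 46) = 1 is 1, so s = t.
With φ(0) = 0 this makes φ injective on all of ℤ/47ℤ, hence bijective (finite equal-size domain and codomain). In particular φ is surjective.
Since φ is surjective, we find the preimage of 11. The inverse of x ↦ x^25 on (ℤ/47ℤ)^× is x ↦ x^35, because 25·35 = 875 = 19·46 + 1 ≡ 1 (mod 46) and x^{46} = 1 for x ≠ 0 (Fermat). So φ⁻¹(11) = 11^35 mod 47.
Repeated squaring mod 47: 11^1 ≡ 11, 11^2 ≡ 11² = 121 ≡ 27, 11^4 ≡ 27² = 729 ≡ 24, 11^8 ≡ 24² = 576 ≡ 12, 11^16 ≡ 12² = 144 ≡ 3, 11^32 ≡ 3² = 9. Since 35 = 32 + 2 + 1, 11^35 ≡ 9·27·11: 9·27 = 243 ≡ 8, then 8·11 = 88 ≡ 41. So 11^35 ≡ 41 (mod 47).
Hence φ⁻¹(11) = 41.

41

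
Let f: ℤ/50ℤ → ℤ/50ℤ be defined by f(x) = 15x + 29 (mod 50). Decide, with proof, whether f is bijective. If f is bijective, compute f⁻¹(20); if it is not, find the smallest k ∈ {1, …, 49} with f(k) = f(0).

We have gcd(15, 50) = 5 > 1. Taking u = 0 and v = 10: f(0) = 29 and f(10) = 15·10 + 29 = 179 ≡ 29 (mod 50).
So f(0) = f(10) while 0 ≠ 10, thus f is not injective, hence not bijective.
Since f is not bijective, we find the least positive k with f(k) = f(0): this means 15k ≡ 0 (mod 50), i.e. 50 ∣ 15k. Since gcd(15, 50) = 5, dividing through by 5 this holds exactly when 10 ∣ 3k, and as gcd(3, 10) = 1, exactly when 10 ∣ k.
The smallest positive such k is 10.

10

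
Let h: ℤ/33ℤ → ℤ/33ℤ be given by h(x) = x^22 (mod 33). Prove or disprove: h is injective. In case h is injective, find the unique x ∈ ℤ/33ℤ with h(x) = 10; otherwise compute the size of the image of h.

12

h(4): Repeated squaring mod 33: 4^1 ≡ 4, 4^2 ≡ 4² = 16, 4^4 ≡ 16² = 256 ≡ 25, 4^8 ≡ 25² = 625 ≡ 31, 4^16 ≡ 31² = 961 ≡ 4. Since 22 = 16 + 4 + 2, 4^22 ≡ 4·25·16: 4·25 = 100 ≡ 1, then 1·16 = 16. So 4^22 ≡ 16 (mod 33).
h(7): Repeated squaring mod 33: 7^1 ≡ 7, 7^2 ≡ 7² = 49 ≡ 16, 7^4 ≡ 16² = 256 ≡ 25, 7^8 ≡ 25² = 625 ≡ 31, 7^16 ≡ 31² = 961 ≡ 4. Since 22 = 16 + 4 + 2, 7^22 ≡ 4·25·16: 4·25 = 100 ≡ 1, then 1·16 = 16. So 7^22 ≡ 16 (mod 33).
So h(4) = h(7) = 16 while 4 ≠ 7, hence h is not injective.
Since h is not injective, we determine |image(h)|. Computing x^22 mod 33 for each x (by repeated squaring, reducing mod 33 at every step), the values h(0), h(1), …, h(32) are: 0, 1, 4, 9, 16, 25, 3, 16, 31, 15, 1, 22, 12, 4, 31, 27, 25, 25, 27, 31, 4, 12, 22, 1, 15, 31, 16, 3, 25, 16, 9, 4, 1.
The distinct values are {0, 1, 3, 4, 9, 12, 15, 16, 22, 25, 27, 31}; there are 12 of them.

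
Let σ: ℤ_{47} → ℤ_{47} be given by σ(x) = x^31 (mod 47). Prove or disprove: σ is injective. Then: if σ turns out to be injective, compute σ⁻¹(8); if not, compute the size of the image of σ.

Since 47 is prime, the nonzero elements of ℤ_{47} form a cyclic group of order 46.
As gcd(31, 46) = 1, raising to the 31st power is a bijection on this group: if a^31 ≡ b^31 then (ab^{−1})^31 = 1, and the only element of order dividing gcd(31, 46) = 1 is 1, so a = b.
With σ(0) = 0 this makes σ injective on all of ℤ_{47}, hence bijective (finite equal-size domain and codomain). In particular σ is injective.
Since σ is injective, we find the preimage of 8. The inverse of x ↦ x^31 on (ℤ_{47})^× is x ↦ x^3, because 31·3 = 93 = 2·46 + 1 ≡ 1 (mod 46) and x^{46} = 1 for x ≠ 0 (Fermat). So σ⁻¹(8) = 8^3 mod 47.
Repeated squaring mod 47: 8^1 ≡ 8, 8^2 ≡ 8² = 64 ≡ 17. Since 3 = 2 + 1, 8^3 ≡ 17·8: 17·8 = 136 ≡ 42. So 8^3 ≡ 42 (mod 47).
Hence σ⁻¹(8) = 42.

42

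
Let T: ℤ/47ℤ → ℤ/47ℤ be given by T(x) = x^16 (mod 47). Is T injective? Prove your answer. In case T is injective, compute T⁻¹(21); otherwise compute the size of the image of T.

T(23): Repeated squaring mod 47: 23^1 ≡ 23, 23^2 ≡ 23² = 529 ≡ 12, 23^4 ≡ 12² = 144 ≡ 3, 23^8 ≡ 3² = 9, 23^16 ≡ 9² = 81 ≡ 34. So 23^16 ≡ 34 (mod 47).
T(24): Repeated squaring mod 47: 24^1 ≡ 24, 24^2 ≡ 24² = 576 ≡ 12, 24^4 ≡ 12² = 144 ≡ 3, 24^8 ≡ 3² = 9, 24^16 ≡ 9² = 81 ≡ 34. So 24^16 ≡ 34 (mod 47).
So T(23) = T(24) = 34 while 23 ≠ 24, thus T is not injective.
Since T is not injective, we determine |image(T)|. Computing x^16 mod 47 for each x (by repeated squaring, reducing mod 47 at every step), the values T(0), T(1), …, T(46) are: 0, 1, 18, 32, 42, 17, 12, 21, 4, 37, 24, 3, 28, 6, 2, 27, 25, 16, 8, 36, 9, 14, 7, 34, 34, 7, 14, 9, 36, 8, 16, 25, 27, 2, 6, 28, 3, 24, 37, 4, 21, 12, 17, 42, 32, 18, 1.
The distinct values are {0, 1, 2, 3, 4, 6, 7, 8, 9, 12, 14, 16, 17, 18, 21, 24, 25, 27, 28, 32, 34, 36, 37, 42}; there are 24 of them.

24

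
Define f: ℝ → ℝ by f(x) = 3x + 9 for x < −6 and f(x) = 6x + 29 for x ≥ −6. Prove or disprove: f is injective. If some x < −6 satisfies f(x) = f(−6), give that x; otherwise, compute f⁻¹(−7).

Both pieces are strictly increasing (slopes 3 and 6), so each is injective on its own interval.
The left piece maps (−∞, −6) onto (−∞, −9); the right piece maps [−6, ∞) onto [−7, ∞).
These images are disjoint, so no value is attained by both pieces. Thus f is injective.
Because the two images are disjoint, no x < −6 has f(x) = f(−6), so we compute f⁻¹(−7): −7 lies in [−7, ∞), so solve 6x + 29 = −7: x = (−7 − 29)/6 = −6.

-6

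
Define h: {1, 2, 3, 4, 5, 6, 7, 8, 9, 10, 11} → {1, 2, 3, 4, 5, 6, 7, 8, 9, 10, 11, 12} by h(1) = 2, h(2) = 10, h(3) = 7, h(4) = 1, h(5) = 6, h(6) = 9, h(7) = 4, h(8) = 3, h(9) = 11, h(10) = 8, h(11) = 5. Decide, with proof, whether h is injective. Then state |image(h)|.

11

The values h(1), …, h(11) are 2, 10, 7, 1, 6, 9, 4, 3, 11, 8, 5 — all distinct.
So h(x_1) = h(x_2) only when x_1 = x_2, and h is injective.
The image of h is {1, 2, 3, 4, 5, 6, 7, 8, 9, 10, 11}, which has 11 elements.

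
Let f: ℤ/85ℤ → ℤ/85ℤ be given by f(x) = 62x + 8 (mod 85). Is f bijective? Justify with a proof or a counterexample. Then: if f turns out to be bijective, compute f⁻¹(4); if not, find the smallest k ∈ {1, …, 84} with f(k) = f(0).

Recall: f is injective if f(s) = f(t) implies s = t.
If f(s) = f(t), then 62s ≡ 62t (mod 85). Because gcd(62, 85) = 1, we may cancel 62 to get s ≡ t (mod 85).
We now compute 62⁻¹ mod 85 explicitly. Euclid's algorithm: 85 = 1·62 + 23, 62 = 2·23 + 16, 23 = 1·16 + 7, 16 = 2·7 + 2, 7 = 3·2 + 1; back-substituting gives 1 = 48·62 − 35·85, so 62⁻¹ ≡ 48 (mod 85).
For any y ∈ ℤ/85ℤ, x = 48(y − 8) mod 85 satisfies f(x) = 62·48(y − 8) + 8 ≡ y (since 62·48 ≡ 1 mod 85). So every y has a preimage.
Therefore f is bijective.
Since f is bijective, we find f⁻¹(4): we need 62x ≡ 4 − 8 ≡ 81 (mod 85). Using 62⁻¹ = 48: x ≡ 48·81 = 3888 = 45·85 + 63, so x = 63.
Check: f(63) = 62·63 + 8 = 3914 = 46·85 + 4 ≡ 4 (mod 85).

63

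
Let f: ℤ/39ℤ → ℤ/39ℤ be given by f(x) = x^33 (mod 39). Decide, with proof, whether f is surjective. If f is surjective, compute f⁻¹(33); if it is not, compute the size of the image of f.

f(2): Repeated squaring mod 39: 2^1 ≡ 2, 2^2 ≡ 2² = 4, 2^4 ≡ 4² = 16, 2^8 ≡ 16² = 256 ≡ 22, 2^16 ≡ 22² = 484 ≡ 16, 2^32 ≡ 16² = 256 ≡ 22. Since 33 = 32 + 1, 2^33 ≡ 22·2: 22·2 = 44 ≡ 5. So 2^33 ≡ 5 (mod 39).
f(5): Repeated squaring mod 39: 5^1 ≡ 5, 5^2 ≡ 5² = 25, 5^4 ≡ 25² = 625 ≡ 1, 5^8 ≡ 1² = 1, 5^16 ≡ 1² = 1, 5^32 ≡ 1² = 1. Since 33 = 32 + 1, 5^33 ≡ 1·5: 1·5 = 5. So 5^33 ≡ 5 (mod 39).
So f(2) = f(5) = 5 while 2 ≠ 5, so f is not injective.
A non-injective map from the 39-element set ℤ/39ℤ to itself takes at most 38 distinct values, so it cannot be surjective. So f is not surjective.
Since f is not surjective, we determine |image(f)|. Computing x^33 mod 39 for each x (by repeated squaring, reducing mod 39 at every step), the values f(0), f(1), …, f(38) are: 0, 1, 5, 27, 25, 5, 18, 34, 8, 27, 25, 8, 12, 13, 14, 18, 1, 38, 18, 31, 8, 21, 1, 38, 21, 25, 26, 27, 31, 14, 12, 31, 5, 21, 34, 14, 12, 34, 38.
The distinct values are {0, 1, 5, 8, 12, 13, 14, 18, 21, 25, 26, 27, 31, 34, 38}; there are 15 of them.

15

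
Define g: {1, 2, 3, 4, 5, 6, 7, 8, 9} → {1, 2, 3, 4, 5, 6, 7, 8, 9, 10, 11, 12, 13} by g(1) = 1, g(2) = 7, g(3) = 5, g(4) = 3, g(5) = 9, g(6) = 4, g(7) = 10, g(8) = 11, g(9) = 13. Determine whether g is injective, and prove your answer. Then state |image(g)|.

The values g(1), …, g(9) are 1, 7, 5, 3, 9, 4, 10, 11, 13 — all distinct.
So g(x_1) = g(x_2) only when x_1 = x_2, and g is injective.
The image of g is {1, 3, 4, 5, 7, 9, 10, 11, 13}, which has 9 elements.

9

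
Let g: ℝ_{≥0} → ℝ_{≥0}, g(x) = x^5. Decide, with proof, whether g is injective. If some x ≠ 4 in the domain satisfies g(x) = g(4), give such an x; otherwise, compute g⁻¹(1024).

On ℝ_{≥0}, x ↦ x^5 is strictly increasing, so g(u) = g(v) forces u = v. Therefore g is injective.
Since x ↦ x^5 is strictly increasing on ℝ_{≥0}, it is injective there, so no x ≠ 4 in the domain has g(x) = g(4). We therefore compute g⁻¹(1024) = 1024^{1/5} = 4 (indeed 4^5 = 1024).

4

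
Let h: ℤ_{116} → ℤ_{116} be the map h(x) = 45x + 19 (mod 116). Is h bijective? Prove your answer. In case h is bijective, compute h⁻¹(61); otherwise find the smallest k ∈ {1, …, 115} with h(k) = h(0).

86

Recall that injectivity means: for all s, t in the domain, h(s) = h(t) implies s = t.
If h(s) = h(t), then 45s ≡ 45t (mod 116). Because gcd(45, 116) = 1, we may cancel 45 to get s ≡ t (mod 116).
We now compute 45⁻¹ mod 116 explicitly. Euclid's algorithm: 116 = 2·45 + 26, 45 = 1·26 + 19, 26 = 1·19 + 7, 19 = 2·7 + 5, 7 = 1·5 + 2, 5 = 2·2 + 1; back-substituting gives 1 = 49·45 − 19·116, so 45⁻¹ ≡ 49 (mod 116).
Then y ↦ 49(y − 19) is a two-sided inverse to h, so every y ∈ ℤ_{116} has a preimage.
Hence h is bijective.
Since h is bijective, we compute h⁻¹(61): solve 45x + 19 ≡ 61 (mod 116), i.e. 45x ≡ 42 (mod 116).
Multiplying by 45⁻¹ = 49 gives x ≡ 49·42 = 2058 = 17·116 + 86 ≡ 86 (mod 116).
Check: h(86) = 45·86 + 19 = 3889 = 33·116 + 61 ≡ 61 (mod 116).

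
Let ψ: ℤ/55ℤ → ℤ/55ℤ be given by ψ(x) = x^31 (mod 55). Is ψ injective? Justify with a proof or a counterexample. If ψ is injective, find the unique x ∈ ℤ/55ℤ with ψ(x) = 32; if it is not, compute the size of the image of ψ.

Computing x^31 mod 55 for each x (by repeated squaring, reducing mod 55 at every step), the values ψ(0), ψ(1), …, ψ(54) are: 0, 1, 13, 47, 4, 5, 6, 18, 52, 9, 10, 11, 23, 2, 14, 15, 16, 28, 7, 19, 20, 21, 33, 12, 24, 25, 26, 38, 17, 29, 30, 31, 43, 22, 34, 35, 36, 48, 27, 39, 40, 41, 53, 32, 44, 45, 46, 3, 37, 49, 50, 51, 8, 42, 54.
Every element of ℤ/55ℤ appears exactly once in this list, so ψ is a bijection, and in particular injective.
Since ψ is injective, we read off the preimage of 32 from the same table: ψ(43) = 32, so ψ⁻¹(32) = 43.

43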